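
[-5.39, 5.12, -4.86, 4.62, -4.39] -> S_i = -5.39*(-0.95)^i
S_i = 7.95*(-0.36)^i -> [7.95, -2.86, 1.03, -0.37, 0.13]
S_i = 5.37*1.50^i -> [5.37, 8.06, 12.08, 18.12, 27.19]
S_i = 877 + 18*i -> [877, 895, 913, 931, 949]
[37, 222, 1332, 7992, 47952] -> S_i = 37*6^i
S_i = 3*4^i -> [3, 12, 48, 192, 768]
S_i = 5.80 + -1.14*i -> [5.8, 4.66, 3.52, 2.38, 1.24]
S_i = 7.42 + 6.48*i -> [7.42, 13.9, 20.38, 26.86, 33.34]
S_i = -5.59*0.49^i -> [-5.59, -2.74, -1.34, -0.66, -0.32]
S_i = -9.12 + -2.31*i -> [-9.12, -11.43, -13.74, -16.05, -18.36]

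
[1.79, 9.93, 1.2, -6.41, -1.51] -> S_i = Random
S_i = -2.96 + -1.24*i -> [-2.96, -4.2, -5.44, -6.68, -7.92]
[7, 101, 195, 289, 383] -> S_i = 7 + 94*i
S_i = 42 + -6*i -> [42, 36, 30, 24, 18]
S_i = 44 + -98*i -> [44, -54, -152, -250, -348]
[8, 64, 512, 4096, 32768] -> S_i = 8*8^i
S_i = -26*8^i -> [-26, -208, -1664, -13312, -106496]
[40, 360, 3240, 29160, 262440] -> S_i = 40*9^i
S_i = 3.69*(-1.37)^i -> [3.69, -5.06, 6.93, -9.49, 13.0]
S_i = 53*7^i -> [53, 371, 2597, 18179, 127253]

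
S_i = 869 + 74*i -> [869, 943, 1017, 1091, 1165]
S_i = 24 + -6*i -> [24, 18, 12, 6, 0]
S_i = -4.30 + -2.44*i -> [-4.3, -6.74, -9.18, -11.62, -14.06]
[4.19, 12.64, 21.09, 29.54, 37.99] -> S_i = 4.19 + 8.45*i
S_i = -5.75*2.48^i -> [-5.75, -14.26, -35.36, -87.7, -217.51]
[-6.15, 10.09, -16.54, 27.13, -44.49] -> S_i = -6.15*(-1.64)^i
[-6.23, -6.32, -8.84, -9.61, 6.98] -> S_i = Random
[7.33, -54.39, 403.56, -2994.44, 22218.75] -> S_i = 7.33*(-7.42)^i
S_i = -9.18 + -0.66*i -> [-9.18, -9.84, -10.5, -11.16, -11.82]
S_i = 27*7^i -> [27, 189, 1323, 9261, 64827]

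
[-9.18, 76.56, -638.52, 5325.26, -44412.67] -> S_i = -9.18*(-8.34)^i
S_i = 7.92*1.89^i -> [7.92, 14.97, 28.29, 53.47, 101.06]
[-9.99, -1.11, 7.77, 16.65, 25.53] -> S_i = -9.99 + 8.88*i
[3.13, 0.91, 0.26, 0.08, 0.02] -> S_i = 3.13*0.29^i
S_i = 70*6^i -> [70, 420, 2520, 15120, 90720]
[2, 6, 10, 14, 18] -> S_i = 2 + 4*i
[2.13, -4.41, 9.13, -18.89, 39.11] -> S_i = 2.13*(-2.07)^i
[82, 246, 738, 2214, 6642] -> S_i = 82*3^i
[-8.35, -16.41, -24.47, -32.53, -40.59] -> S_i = -8.35 + -8.06*i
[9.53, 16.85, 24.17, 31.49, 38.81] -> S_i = 9.53 + 7.32*i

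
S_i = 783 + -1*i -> [783, 782, 781, 780, 779]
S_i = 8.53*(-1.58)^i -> [8.53, -13.48, 21.29, -33.64, 53.16]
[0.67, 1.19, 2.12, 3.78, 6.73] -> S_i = 0.67*1.78^i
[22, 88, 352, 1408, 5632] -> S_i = 22*4^i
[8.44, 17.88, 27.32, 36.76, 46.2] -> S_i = 8.44 + 9.44*i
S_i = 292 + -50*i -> [292, 242, 192, 142, 92]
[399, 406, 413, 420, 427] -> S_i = 399 + 7*i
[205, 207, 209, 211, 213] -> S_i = 205 + 2*i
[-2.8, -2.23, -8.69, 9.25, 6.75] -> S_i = Random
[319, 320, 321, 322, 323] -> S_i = 319 + 1*i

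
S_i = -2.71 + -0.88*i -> [-2.71, -3.59, -4.47, -5.35, -6.23]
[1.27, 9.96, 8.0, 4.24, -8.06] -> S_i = Random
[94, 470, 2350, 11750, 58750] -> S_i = 94*5^i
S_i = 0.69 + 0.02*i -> [0.69, 0.71, 0.73, 0.75, 0.77]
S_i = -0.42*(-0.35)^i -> [-0.42, 0.15, -0.05, 0.02, -0.01]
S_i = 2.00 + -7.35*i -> [2.0, -5.35, -12.7, -20.05, -27.4]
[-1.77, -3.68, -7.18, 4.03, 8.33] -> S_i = Random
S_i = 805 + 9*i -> [805, 814, 823, 832, 841]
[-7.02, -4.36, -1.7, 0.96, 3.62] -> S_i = -7.02 + 2.66*i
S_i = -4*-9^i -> [-4, 36, -324, 2916, -26244]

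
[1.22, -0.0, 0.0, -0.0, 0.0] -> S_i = 1.22*-0.00^i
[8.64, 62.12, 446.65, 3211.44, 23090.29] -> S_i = 8.64*7.19^i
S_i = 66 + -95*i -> [66, -29, -124, -219, -314]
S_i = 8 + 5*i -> [8, 13, 18, 23, 28]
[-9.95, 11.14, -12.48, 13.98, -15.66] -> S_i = -9.95*(-1.12)^i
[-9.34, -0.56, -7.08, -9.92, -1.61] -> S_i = Random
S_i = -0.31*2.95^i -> [-0.31, -0.91, -2.7, -7.96, -23.48]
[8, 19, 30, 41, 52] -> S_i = 8 + 11*i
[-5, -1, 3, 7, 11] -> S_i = -5 + 4*i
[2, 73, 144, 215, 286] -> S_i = 2 + 71*i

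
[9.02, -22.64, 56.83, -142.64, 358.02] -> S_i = 9.02*(-2.51)^i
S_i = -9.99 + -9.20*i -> [-9.99, -19.19, -28.39, -37.59, -46.79]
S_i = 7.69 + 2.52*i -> [7.69, 10.21, 12.73, 15.25, 17.77]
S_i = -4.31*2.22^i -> [-4.31, -9.57, -21.24, -47.16, -104.69]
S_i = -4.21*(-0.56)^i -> [-4.21, 2.36, -1.32, 0.74, -0.41]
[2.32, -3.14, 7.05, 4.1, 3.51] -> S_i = Random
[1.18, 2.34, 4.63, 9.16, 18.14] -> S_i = 1.18*1.98^i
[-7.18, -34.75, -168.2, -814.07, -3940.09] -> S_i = -7.18*4.84^i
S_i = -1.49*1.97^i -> [-1.49, -2.94, -5.78, -11.39, -22.44]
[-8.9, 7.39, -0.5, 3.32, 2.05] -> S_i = Random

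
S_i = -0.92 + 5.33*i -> [-0.92, 4.41, 9.74, 15.07, 20.4]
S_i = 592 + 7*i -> [592, 599, 606, 613, 620]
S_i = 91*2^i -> [91, 182, 364, 728, 1456]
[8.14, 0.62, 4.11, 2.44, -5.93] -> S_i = Random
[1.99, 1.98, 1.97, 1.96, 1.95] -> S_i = 1.99 + -0.01*i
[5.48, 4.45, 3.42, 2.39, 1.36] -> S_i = 5.48 + -1.03*i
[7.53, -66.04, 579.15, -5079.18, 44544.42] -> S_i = 7.53*(-8.77)^i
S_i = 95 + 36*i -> [95, 131, 167, 203, 239]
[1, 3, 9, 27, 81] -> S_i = 1*3^i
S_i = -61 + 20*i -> [-61, -41, -21, -1, 19]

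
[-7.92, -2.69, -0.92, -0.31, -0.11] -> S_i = -7.92*0.34^i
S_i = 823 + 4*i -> [823, 827, 831, 835, 839]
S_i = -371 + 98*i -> [-371, -273, -175, -77, 21]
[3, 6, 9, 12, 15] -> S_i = 3 + 3*i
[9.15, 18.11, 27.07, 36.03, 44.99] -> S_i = 9.15 + 8.96*i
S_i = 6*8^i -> [6, 48, 384, 3072, 24576]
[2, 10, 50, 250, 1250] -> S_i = 2*5^i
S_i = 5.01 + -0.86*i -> [5.01, 4.15, 3.29, 2.43, 1.57]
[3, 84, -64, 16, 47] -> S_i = Random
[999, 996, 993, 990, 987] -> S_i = 999 + -3*i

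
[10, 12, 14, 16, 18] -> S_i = 10 + 2*i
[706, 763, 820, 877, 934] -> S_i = 706 + 57*i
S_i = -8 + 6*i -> [-8, -2, 4, 10, 16]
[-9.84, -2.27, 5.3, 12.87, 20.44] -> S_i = -9.84 + 7.57*i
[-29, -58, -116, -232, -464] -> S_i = -29*2^i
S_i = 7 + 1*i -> [7, 8, 9, 10, 11]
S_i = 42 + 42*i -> [42, 84, 126, 168, 210]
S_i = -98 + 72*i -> [-98, -26, 46, 118, 190]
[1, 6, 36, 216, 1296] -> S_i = 1*6^i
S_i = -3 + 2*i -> [-3, -1, 1, 3, 5]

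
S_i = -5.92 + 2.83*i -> [-5.92, -3.09, -0.26, 2.57, 5.4]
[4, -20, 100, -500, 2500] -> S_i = 4*-5^i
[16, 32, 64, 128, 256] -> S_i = 16*2^i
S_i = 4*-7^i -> [4, -28, 196, -1372, 9604]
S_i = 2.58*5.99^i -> [2.58, 15.45, 92.57, 554.5, 3321.44]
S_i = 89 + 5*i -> [89, 94, 99, 104, 109]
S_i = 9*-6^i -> [9, -54, 324, -1944, 11664]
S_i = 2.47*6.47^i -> [2.47, 15.98, 103.4, 668.97, 4328.27]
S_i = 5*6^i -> [5, 30, 180, 1080, 6480]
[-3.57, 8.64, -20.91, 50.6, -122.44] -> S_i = -3.57*(-2.42)^i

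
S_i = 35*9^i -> [35, 315, 2835, 25515, 229635]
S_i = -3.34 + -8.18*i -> [-3.34, -11.52, -19.7, -27.88, -36.06]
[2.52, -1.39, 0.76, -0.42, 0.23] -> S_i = 2.52*(-0.55)^i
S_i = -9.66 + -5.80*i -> [-9.66, -15.46, -21.26, -27.06, -32.86]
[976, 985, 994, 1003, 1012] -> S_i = 976 + 9*i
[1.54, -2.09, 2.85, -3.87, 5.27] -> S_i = 1.54*(-1.36)^i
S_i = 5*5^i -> [5, 25, 125, 625, 3125]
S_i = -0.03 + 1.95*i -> [-0.03, 1.92, 3.87, 5.82, 7.77]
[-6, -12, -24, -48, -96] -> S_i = -6*2^i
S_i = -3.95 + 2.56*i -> [-3.95, -1.39, 1.17, 3.73, 6.29]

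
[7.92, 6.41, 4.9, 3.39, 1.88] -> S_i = 7.92 + -1.51*i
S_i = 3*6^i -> [3, 18, 108, 648, 3888]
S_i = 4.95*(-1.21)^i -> [4.95, -5.99, 7.25, -8.77, 10.61]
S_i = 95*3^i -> [95, 285, 855, 2565, 7695]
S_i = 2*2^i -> [2, 4, 8, 16, 32]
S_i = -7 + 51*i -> [-7, 44, 95, 146, 197]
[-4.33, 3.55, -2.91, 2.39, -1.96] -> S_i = -4.33*(-0.82)^i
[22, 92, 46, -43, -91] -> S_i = Random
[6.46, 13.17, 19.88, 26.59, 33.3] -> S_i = 6.46 + 6.71*i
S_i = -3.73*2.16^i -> [-3.73, -8.06, -17.4, -37.59, -81.19]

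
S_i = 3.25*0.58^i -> [3.25, 1.88, 1.09, 0.63, 0.37]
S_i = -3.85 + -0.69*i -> [-3.85, -4.54, -5.23, -5.92, -6.61]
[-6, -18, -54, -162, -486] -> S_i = -6*3^i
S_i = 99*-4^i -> [99, -396, 1584, -6336, 25344]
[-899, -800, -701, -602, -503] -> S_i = -899 + 99*i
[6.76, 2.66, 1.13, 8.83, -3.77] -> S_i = Random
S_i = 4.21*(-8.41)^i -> [4.21, -35.41, 297.77, -2504.21, 21060.37]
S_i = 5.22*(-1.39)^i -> [5.22, -7.26, 10.09, -14.02, 19.49]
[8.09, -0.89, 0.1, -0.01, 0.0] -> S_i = 8.09*(-0.11)^i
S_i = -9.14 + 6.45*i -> [-9.14, -2.69, 3.76, 10.21, 16.66]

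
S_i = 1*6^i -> [1, 6, 36, 216, 1296]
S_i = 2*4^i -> [2, 8, 32, 128, 512]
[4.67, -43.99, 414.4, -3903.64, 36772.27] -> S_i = 4.67*(-9.42)^i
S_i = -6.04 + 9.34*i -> [-6.04, 3.3, 12.64, 21.98, 31.32]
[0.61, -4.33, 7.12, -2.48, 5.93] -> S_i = Random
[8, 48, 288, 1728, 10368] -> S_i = 8*6^i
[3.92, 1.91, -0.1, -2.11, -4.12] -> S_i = 3.92 + -2.01*i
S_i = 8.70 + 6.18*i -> [8.7, 14.88, 21.06, 27.24, 33.42]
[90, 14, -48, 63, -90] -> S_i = Random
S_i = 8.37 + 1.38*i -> [8.37, 9.75, 11.13, 12.51, 13.89]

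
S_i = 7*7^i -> [7, 49, 343, 2401, 16807]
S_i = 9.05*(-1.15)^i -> [9.05, -10.41, 11.97, -13.76, 15.83]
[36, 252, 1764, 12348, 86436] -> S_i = 36*7^i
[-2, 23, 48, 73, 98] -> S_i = -2 + 25*i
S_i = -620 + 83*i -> [-620, -537, -454, -371, -288]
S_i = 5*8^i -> [5, 40, 320, 2560, 20480]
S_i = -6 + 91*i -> [-6, 85, 176, 267, 358]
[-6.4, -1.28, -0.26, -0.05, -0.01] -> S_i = -6.40*0.20^i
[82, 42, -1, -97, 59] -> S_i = Random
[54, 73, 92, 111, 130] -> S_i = 54 + 19*i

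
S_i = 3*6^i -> [3, 18, 108, 648, 3888]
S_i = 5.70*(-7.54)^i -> [5.7, -42.98, 324.05, -2443.37, 18423.0]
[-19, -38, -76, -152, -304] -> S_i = -19*2^i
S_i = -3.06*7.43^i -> [-3.06, -22.74, -168.93, -1255.13, -9325.6]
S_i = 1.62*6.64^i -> [1.62, 10.76, 71.43, 474.26, 3149.11]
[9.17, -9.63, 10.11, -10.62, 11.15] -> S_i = 9.17*(-1.05)^i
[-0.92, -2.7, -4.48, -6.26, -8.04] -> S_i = -0.92 + -1.78*i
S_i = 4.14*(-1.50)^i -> [4.14, -6.21, 9.32, -13.97, 20.96]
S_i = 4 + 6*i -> [4, 10, 16, 22, 28]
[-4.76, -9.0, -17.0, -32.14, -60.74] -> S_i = -4.76*1.89^i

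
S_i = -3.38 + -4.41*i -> [-3.38, -7.79, -12.2, -16.61, -21.02]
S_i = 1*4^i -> [1, 4, 16, 64, 256]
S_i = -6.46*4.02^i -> [-6.46, -25.97, -104.4, -419.67, -1687.08]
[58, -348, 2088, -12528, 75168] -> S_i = 58*-6^i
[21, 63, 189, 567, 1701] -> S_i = 21*3^i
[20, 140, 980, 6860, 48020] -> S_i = 20*7^i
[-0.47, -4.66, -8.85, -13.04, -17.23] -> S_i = -0.47 + -4.19*i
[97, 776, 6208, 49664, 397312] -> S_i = 97*8^i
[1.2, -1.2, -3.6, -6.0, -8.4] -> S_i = 1.20 + -2.40*i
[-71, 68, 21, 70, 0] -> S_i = Random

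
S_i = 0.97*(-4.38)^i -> [0.97, -4.25, 18.61, -81.51, 357.0]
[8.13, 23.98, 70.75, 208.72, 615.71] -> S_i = 8.13*2.95^i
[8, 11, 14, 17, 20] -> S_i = 8 + 3*i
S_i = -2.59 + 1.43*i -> [-2.59, -1.16, 0.27, 1.7, 3.13]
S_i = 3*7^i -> [3, 21, 147, 1029, 7203]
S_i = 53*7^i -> [53, 371, 2597, 18179, 127253]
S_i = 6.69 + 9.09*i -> [6.69, 15.78, 24.87, 33.96, 43.05]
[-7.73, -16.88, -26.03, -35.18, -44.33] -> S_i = -7.73 + -9.15*i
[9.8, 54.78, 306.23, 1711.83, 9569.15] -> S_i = 9.80*5.59^i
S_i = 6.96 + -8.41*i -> [6.96, -1.45, -9.86, -18.27, -26.68]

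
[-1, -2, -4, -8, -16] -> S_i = -1*2^i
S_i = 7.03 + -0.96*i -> [7.03, 6.07, 5.11, 4.15, 3.19]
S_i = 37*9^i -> [37, 333, 2997, 26973, 242757]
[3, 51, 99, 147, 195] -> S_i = 3 + 48*i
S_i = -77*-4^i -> [-77, 308, -1232, 4928, -19712]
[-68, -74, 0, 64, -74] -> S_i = Random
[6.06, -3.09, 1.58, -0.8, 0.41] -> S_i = 6.06*(-0.51)^i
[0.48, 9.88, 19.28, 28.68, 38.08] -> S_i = 0.48 + 9.40*i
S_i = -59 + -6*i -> [-59, -65, -71, -77, -83]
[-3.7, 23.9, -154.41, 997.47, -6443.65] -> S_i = -3.70*(-6.46)^i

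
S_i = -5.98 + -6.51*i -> [-5.98, -12.49, -19.0, -25.51, -32.02]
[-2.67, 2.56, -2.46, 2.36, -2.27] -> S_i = -2.67*(-0.96)^i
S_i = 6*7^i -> [6, 42, 294, 2058, 14406]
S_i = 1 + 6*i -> [1, 7, 13, 19, 25]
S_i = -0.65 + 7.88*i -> [-0.65, 7.23, 15.11, 22.99, 30.87]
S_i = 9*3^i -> [9, 27, 81, 243, 729]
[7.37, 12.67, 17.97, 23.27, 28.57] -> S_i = 7.37 + 5.30*i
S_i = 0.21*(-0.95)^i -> [0.21, -0.2, 0.19, -0.18, 0.17]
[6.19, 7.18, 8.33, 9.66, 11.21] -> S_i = 6.19*1.16^i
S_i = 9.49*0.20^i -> [9.49, 1.9, 0.38, 0.08, 0.02]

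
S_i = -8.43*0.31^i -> [-8.43, -2.61, -0.81, -0.25, -0.08]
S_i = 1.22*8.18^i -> [1.22, 9.98, 81.63, 667.76, 5462.27]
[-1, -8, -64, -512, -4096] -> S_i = -1*8^i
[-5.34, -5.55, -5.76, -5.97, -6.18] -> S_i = -5.34 + -0.21*i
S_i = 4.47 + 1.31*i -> [4.47, 5.78, 7.09, 8.4, 9.71]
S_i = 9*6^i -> [9, 54, 324, 1944, 11664]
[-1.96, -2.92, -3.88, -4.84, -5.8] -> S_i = -1.96 + -0.96*i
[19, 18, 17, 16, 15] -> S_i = 19 + -1*i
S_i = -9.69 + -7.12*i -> [-9.69, -16.81, -23.93, -31.05, -38.17]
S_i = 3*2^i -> [3, 6, 12, 24, 48]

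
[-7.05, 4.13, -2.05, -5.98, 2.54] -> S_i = Random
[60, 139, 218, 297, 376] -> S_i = 60 + 79*i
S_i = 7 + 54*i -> [7, 61, 115, 169, 223]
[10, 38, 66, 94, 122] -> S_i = 10 + 28*i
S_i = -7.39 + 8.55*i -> [-7.39, 1.16, 9.71, 18.26, 26.81]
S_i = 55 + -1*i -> [55, 54, 53, 52, 51]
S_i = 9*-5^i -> [9, -45, 225, -1125, 5625]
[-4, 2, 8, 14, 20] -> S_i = -4 + 6*i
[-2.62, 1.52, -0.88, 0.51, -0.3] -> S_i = -2.62*(-0.58)^i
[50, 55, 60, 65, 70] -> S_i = 50 + 5*i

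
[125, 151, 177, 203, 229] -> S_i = 125 + 26*i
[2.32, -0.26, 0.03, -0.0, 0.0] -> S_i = 2.32*(-0.11)^i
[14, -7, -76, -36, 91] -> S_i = Random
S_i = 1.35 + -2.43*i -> [1.35, -1.08, -3.51, -5.94, -8.37]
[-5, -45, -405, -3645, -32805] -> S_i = -5*9^i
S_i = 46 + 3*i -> [46, 49, 52, 55, 58]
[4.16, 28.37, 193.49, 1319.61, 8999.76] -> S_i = 4.16*6.82^i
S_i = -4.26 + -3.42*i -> [-4.26, -7.68, -11.1, -14.52, -17.94]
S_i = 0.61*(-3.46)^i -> [0.61, -2.11, 7.3, -25.27, 87.42]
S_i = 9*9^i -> [9, 81, 729, 6561, 59049]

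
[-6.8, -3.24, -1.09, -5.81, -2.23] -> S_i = Random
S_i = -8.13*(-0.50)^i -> [-8.13, 4.07, -2.03, 1.02, -0.51]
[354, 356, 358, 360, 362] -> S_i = 354 + 2*i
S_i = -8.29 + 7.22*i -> [-8.29, -1.07, 6.15, 13.37, 20.59]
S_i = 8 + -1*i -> [8, 7, 6, 5, 4]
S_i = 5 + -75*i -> [5, -70, -145, -220, -295]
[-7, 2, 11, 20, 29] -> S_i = -7 + 9*i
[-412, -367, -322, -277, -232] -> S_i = -412 + 45*i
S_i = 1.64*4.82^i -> [1.64, 7.9, 38.1, 183.65, 885.18]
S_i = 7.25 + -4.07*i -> [7.25, 3.18, -0.89, -4.96, -9.03]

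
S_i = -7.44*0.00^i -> [-7.44, -0.0, -0.0, -0.0, -0.0]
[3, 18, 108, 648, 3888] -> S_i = 3*6^i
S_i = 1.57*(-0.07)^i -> [1.57, -0.11, 0.01, -0.0, 0.0]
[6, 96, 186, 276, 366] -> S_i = 6 + 90*i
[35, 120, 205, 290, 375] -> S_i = 35 + 85*i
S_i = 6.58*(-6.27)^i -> [6.58, -41.26, 258.68, -1621.92, 10169.42]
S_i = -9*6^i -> [-9, -54, -324, -1944, -11664]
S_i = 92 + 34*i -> [92, 126, 160, 194, 228]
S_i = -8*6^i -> [-8, -48, -288, -1728, -10368]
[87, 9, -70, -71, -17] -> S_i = Random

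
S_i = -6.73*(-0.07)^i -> [-6.73, 0.47, -0.03, 0.0, -0.0]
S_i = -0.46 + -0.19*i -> [-0.46, -0.65, -0.84, -1.03, -1.22]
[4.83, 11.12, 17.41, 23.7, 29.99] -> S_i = 4.83 + 6.29*i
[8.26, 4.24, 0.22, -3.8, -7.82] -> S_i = 8.26 + -4.02*i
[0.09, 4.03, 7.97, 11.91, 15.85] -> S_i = 0.09 + 3.94*i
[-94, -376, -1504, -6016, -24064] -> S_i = -94*4^i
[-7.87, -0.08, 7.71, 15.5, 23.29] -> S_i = -7.87 + 7.79*i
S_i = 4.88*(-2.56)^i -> [4.88, -12.49, 31.98, -81.87, 209.59]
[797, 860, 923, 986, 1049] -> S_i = 797 + 63*i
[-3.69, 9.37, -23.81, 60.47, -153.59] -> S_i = -3.69*(-2.54)^i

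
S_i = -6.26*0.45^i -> [-6.26, -2.82, -1.27, -0.57, -0.26]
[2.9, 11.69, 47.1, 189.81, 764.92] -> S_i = 2.90*4.03^i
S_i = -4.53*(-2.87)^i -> [-4.53, 13.0, -37.31, 107.09, -307.34]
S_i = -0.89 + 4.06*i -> [-0.89, 3.17, 7.23, 11.29, 15.35]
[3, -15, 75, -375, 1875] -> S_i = 3*-5^i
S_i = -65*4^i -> [-65, -260, -1040, -4160, -16640]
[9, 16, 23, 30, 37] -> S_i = 9 + 7*i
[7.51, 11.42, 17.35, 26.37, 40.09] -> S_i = 7.51*1.52^i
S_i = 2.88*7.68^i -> [2.88, 22.12, 169.87, 1304.6, 10019.3]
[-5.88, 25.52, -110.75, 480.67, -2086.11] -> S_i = -5.88*(-4.34)^i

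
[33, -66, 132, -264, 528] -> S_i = 33*-2^i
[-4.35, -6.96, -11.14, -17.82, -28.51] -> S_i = -4.35*1.60^i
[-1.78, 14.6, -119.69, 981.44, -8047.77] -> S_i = -1.78*(-8.20)^i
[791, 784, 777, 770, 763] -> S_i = 791 + -7*i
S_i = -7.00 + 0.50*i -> [-7.0, -6.5, -6.0, -5.5, -5.0]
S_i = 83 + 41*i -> [83, 124, 165, 206, 247]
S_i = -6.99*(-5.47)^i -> [-6.99, 38.24, -209.15, 1144.03, -6257.87]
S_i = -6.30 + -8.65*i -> [-6.3, -14.95, -23.6, -32.25, -40.9]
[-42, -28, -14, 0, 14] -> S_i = -42 + 14*i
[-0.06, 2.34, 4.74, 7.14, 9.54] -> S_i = -0.06 + 2.40*i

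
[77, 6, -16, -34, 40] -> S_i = Random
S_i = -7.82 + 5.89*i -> [-7.82, -1.93, 3.96, 9.85, 15.74]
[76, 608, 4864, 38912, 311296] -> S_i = 76*8^i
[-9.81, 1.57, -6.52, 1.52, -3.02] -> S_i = Random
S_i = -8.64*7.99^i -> [-8.64, -69.03, -551.58, -4407.11, -35212.82]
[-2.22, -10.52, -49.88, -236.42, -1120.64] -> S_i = -2.22*4.74^i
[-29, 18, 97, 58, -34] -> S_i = Random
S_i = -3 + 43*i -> [-3, 40, 83, 126, 169]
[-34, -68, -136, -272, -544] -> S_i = -34*2^i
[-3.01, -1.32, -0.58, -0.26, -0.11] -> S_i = -3.01*0.44^i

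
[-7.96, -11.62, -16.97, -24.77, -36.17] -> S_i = -7.96*1.46^i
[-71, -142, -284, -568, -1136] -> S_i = -71*2^i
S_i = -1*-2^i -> [-1, 2, -4, 8, -16]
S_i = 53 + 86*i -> [53, 139, 225, 311, 397]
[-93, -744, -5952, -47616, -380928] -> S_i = -93*8^i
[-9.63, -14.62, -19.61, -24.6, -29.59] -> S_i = -9.63 + -4.99*i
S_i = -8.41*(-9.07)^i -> [-8.41, 76.28, -691.85, 6275.06, -56914.79]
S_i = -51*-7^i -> [-51, 357, -2499, 17493, -122451]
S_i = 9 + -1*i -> [9, 8, 7, 6, 5]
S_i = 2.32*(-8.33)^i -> [2.32, -19.33, 160.98, -1340.98, 11170.38]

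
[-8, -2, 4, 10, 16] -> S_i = -8 + 6*i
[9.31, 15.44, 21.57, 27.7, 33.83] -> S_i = 9.31 + 6.13*i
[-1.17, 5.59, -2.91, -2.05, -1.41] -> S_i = Random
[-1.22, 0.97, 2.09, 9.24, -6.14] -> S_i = Random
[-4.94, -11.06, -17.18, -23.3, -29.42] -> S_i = -4.94 + -6.12*i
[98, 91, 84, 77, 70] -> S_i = 98 + -7*i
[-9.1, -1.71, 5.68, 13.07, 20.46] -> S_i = -9.10 + 7.39*i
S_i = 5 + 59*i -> [5, 64, 123, 182, 241]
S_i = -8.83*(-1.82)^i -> [-8.83, 16.07, -29.25, 53.23, -96.88]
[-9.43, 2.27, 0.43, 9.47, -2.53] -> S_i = Random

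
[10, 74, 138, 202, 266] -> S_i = 10 + 64*i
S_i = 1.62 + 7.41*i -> [1.62, 9.03, 16.44, 23.85, 31.26]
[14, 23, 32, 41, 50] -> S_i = 14 + 9*i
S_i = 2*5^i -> [2, 10, 50, 250, 1250]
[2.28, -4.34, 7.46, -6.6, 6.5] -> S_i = Random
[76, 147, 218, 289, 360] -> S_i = 76 + 71*i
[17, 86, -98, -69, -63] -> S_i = Random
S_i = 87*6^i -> [87, 522, 3132, 18792, 112752]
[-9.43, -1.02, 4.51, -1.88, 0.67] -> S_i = Random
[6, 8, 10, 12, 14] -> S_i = 6 + 2*i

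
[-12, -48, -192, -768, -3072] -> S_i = -12*4^i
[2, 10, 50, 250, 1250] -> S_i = 2*5^i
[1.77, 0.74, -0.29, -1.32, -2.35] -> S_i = 1.77 + -1.03*i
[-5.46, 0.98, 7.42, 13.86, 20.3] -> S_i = -5.46 + 6.44*i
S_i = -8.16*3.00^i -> [-8.16, -24.48, -73.44, -220.32, -660.96]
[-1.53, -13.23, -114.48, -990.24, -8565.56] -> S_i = -1.53*8.65^i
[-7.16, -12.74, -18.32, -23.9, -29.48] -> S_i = -7.16 + -5.58*i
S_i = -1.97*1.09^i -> [-1.97, -2.15, -2.34, -2.55, -2.78]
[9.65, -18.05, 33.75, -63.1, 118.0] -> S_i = 9.65*(-1.87)^i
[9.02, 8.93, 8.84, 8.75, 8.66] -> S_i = 9.02 + -0.09*i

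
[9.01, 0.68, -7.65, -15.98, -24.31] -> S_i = 9.01 + -8.33*i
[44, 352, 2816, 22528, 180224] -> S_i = 44*8^i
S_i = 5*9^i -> [5, 45, 405, 3645, 32805]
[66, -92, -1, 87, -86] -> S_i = Random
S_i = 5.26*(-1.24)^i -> [5.26, -6.52, 8.09, -10.03, 12.44]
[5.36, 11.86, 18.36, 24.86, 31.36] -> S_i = 5.36 + 6.50*i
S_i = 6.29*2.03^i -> [6.29, 12.77, 25.92, 52.62, 106.82]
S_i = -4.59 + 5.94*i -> [-4.59, 1.35, 7.29, 13.23, 19.17]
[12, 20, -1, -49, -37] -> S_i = Random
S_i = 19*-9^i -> [19, -171, 1539, -13851, 124659]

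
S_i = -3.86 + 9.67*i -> [-3.86, 5.81, 15.48, 25.15, 34.82]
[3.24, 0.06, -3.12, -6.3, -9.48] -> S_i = 3.24 + -3.18*i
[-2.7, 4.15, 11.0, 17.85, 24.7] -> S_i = -2.70 + 6.85*i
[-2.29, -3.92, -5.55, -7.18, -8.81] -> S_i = -2.29 + -1.63*i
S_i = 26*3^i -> [26, 78, 234, 702, 2106]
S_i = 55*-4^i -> [55, -220, 880, -3520, 14080]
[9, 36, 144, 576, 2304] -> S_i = 9*4^i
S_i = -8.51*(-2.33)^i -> [-8.51, 19.83, -46.2, 107.65, -250.81]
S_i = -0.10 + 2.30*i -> [-0.1, 2.2, 4.5, 6.8, 9.1]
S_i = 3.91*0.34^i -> [3.91, 1.33, 0.45, 0.15, 0.05]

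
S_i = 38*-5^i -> [38, -190, 950, -4750, 23750]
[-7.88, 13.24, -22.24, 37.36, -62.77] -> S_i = -7.88*(-1.68)^i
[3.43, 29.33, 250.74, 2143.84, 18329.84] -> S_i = 3.43*8.55^i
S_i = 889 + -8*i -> [889, 881, 873, 865, 857]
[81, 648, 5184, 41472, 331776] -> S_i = 81*8^i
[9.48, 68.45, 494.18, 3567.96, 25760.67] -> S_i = 9.48*7.22^i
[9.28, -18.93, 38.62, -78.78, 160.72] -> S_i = 9.28*(-2.04)^i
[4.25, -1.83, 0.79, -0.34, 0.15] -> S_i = 4.25*(-0.43)^i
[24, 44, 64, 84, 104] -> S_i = 24 + 20*i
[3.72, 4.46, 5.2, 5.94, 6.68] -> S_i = 3.72 + 0.74*i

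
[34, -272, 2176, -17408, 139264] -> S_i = 34*-8^i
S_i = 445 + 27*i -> [445, 472, 499, 526, 553]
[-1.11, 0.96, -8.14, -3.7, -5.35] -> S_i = Random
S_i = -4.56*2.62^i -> [-4.56, -11.95, -31.3, -82.01, -214.87]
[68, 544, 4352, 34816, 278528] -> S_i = 68*8^i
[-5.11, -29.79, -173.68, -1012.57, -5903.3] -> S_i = -5.11*5.83^i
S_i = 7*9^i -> [7, 63, 567, 5103, 45927]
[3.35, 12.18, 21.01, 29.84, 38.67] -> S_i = 3.35 + 8.83*i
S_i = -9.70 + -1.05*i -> [-9.7, -10.75, -11.8, -12.85, -13.9]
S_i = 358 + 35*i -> [358, 393, 428, 463, 498]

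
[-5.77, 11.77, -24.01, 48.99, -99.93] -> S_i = -5.77*(-2.04)^i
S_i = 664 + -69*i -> [664, 595, 526, 457, 388]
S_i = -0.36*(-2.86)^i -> [-0.36, 1.03, -2.94, 8.42, -24.09]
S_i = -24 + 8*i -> [-24, -16, -8, 0, 8]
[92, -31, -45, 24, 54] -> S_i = Random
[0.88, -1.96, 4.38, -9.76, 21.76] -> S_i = 0.88*(-2.23)^i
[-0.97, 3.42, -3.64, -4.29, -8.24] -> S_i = Random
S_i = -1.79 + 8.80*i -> [-1.79, 7.01, 15.81, 24.61, 33.41]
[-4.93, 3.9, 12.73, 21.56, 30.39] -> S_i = -4.93 + 8.83*i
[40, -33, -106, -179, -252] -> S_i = 40 + -73*i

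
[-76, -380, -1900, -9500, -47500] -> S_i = -76*5^i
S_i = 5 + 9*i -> [5, 14, 23, 32, 41]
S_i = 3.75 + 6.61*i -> [3.75, 10.36, 16.97, 23.58, 30.19]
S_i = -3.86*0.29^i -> [-3.86, -1.12, -0.32, -0.09, -0.03]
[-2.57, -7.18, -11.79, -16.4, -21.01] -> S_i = -2.57 + -4.61*i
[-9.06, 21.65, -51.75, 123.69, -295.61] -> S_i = -9.06*(-2.39)^i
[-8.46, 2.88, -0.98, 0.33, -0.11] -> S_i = -8.46*(-0.34)^i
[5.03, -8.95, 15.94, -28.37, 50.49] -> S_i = 5.03*(-1.78)^i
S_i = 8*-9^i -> [8, -72, 648, -5832, 52488]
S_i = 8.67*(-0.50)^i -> [8.67, -4.34, 2.17, -1.08, 0.54]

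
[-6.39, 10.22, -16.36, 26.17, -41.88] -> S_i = -6.39*(-1.60)^i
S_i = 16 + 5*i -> [16, 21, 26, 31, 36]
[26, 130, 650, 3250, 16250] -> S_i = 26*5^i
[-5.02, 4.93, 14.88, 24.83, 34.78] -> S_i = -5.02 + 9.95*i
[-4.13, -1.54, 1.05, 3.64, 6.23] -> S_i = -4.13 + 2.59*i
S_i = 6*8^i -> [6, 48, 384, 3072, 24576]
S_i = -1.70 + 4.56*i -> [-1.7, 2.86, 7.42, 11.98, 16.54]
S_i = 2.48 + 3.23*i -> [2.48, 5.71, 8.94, 12.17, 15.4]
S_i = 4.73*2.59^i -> [4.73, 12.25, 31.73, 82.18, 212.84]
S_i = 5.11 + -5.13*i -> [5.11, -0.02, -5.15, -10.28, -15.41]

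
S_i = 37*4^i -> [37, 148, 592, 2368, 9472]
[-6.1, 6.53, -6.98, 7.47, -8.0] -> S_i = -6.10*(-1.07)^i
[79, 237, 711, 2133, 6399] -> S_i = 79*3^i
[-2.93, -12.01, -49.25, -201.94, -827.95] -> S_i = -2.93*4.10^i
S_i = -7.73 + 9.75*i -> [-7.73, 2.02, 11.77, 21.52, 31.27]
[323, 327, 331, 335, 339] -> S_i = 323 + 4*i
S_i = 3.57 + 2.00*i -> [3.57, 5.57, 7.57, 9.57, 11.57]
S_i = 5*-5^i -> [5, -25, 125, -625, 3125]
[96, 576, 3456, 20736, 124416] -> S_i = 96*6^i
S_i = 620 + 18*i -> [620, 638, 656, 674, 692]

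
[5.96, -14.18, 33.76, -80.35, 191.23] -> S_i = 5.96*(-2.38)^i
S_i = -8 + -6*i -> [-8, -14, -20, -26, -32]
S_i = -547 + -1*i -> [-547, -548, -549, -550, -551]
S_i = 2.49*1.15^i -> [2.49, 2.86, 3.29, 3.79, 4.36]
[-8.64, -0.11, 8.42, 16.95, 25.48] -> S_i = -8.64 + 8.53*i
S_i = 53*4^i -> [53, 212, 848, 3392, 13568]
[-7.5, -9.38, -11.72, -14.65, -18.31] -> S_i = -7.50*1.25^i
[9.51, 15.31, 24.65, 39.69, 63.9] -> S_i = 9.51*1.61^i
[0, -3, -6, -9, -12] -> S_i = 0 + -3*i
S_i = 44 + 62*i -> [44, 106, 168, 230, 292]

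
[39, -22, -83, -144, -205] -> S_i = 39 + -61*i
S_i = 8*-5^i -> [8, -40, 200, -1000, 5000]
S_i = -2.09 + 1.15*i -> [-2.09, -0.94, 0.21, 1.36, 2.51]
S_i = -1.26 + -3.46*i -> [-1.26, -4.72, -8.18, -11.64, -15.1]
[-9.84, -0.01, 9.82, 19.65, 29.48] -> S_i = -9.84 + 9.83*i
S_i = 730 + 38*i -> [730, 768, 806, 844, 882]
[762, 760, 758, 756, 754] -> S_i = 762 + -2*i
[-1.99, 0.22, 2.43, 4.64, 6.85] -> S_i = -1.99 + 2.21*i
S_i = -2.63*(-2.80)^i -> [-2.63, 7.36, -20.62, 57.73, -161.65]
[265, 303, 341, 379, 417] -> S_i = 265 + 38*i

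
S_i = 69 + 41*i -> [69, 110, 151, 192, 233]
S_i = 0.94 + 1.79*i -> [0.94, 2.73, 4.52, 6.31, 8.1]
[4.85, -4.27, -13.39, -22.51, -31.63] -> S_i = 4.85 + -9.12*i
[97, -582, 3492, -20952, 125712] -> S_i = 97*-6^i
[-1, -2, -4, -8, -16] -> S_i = -1*2^i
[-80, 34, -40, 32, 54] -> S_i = Random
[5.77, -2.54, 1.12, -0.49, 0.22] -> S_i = 5.77*(-0.44)^i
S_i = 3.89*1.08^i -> [3.89, 4.2, 4.54, 4.9, 5.29]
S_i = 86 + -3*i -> [86, 83, 80, 77, 74]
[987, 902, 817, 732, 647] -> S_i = 987 + -85*i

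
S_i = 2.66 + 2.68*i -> [2.66, 5.34, 8.02, 10.7, 13.38]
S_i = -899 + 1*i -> [-899, -898, -897, -896, -895]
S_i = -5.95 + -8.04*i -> [-5.95, -13.99, -22.03, -30.07, -38.11]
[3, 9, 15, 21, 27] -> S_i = 3 + 6*i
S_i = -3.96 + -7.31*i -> [-3.96, -11.27, -18.58, -25.89, -33.2]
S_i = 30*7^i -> [30, 210, 1470, 10290, 72030]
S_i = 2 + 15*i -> [2, 17, 32, 47, 62]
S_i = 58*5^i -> [58, 290, 1450, 7250, 36250]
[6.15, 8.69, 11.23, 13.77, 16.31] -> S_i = 6.15 + 2.54*i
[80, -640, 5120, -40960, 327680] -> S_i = 80*-8^i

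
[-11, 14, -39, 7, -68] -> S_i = Random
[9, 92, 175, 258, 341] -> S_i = 9 + 83*i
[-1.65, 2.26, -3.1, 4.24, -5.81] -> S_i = -1.65*(-1.37)^i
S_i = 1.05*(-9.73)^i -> [1.05, -10.22, 99.41, -967.23, 9411.11]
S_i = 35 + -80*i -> [35, -45, -125, -205, -285]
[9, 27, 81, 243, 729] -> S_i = 9*3^i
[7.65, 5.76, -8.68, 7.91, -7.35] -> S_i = Random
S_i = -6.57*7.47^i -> [-6.57, -49.08, -366.61, -2738.59, -20457.27]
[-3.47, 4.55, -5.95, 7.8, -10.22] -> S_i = -3.47*(-1.31)^i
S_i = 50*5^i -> [50, 250, 1250, 6250, 31250]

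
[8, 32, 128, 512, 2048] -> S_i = 8*4^i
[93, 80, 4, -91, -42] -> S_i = Random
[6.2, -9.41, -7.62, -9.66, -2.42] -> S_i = Random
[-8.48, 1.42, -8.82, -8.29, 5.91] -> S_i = Random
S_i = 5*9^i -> [5, 45, 405, 3645, 32805]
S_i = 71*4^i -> [71, 284, 1136, 4544, 18176]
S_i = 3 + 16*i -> [3, 19, 35, 51, 67]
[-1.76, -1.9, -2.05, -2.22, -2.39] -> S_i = -1.76*1.08^i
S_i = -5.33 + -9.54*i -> [-5.33, -14.87, -24.41, -33.95, -43.49]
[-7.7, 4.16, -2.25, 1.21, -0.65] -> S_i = -7.70*(-0.54)^i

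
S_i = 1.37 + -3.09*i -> [1.37, -1.72, -4.81, -7.9, -10.99]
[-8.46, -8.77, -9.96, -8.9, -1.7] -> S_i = Random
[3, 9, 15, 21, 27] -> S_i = 3 + 6*i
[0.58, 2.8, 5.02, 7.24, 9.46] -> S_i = 0.58 + 2.22*i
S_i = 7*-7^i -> [7, -49, 343, -2401, 16807]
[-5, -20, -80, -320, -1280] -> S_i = -5*4^i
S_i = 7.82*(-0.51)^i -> [7.82, -3.99, 2.03, -1.04, 0.53]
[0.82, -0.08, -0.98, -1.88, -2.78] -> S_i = 0.82 + -0.90*i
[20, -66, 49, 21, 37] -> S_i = Random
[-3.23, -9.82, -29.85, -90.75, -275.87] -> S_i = -3.23*3.04^i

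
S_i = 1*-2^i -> [1, -2, 4, -8, 16]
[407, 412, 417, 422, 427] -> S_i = 407 + 5*i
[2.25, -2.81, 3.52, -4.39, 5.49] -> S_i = 2.25*(-1.25)^i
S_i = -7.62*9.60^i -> [-7.62, -73.15, -702.26, -6741.69, -64720.21]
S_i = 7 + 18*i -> [7, 25, 43, 61, 79]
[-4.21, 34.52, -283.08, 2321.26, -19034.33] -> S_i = -4.21*(-8.20)^i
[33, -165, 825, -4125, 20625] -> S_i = 33*-5^i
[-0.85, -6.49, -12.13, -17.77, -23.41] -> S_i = -0.85 + -5.64*i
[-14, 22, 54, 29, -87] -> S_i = Random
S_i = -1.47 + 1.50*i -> [-1.47, 0.03, 1.53, 3.03, 4.53]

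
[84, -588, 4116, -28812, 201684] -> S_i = 84*-7^i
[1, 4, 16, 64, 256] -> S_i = 1*4^i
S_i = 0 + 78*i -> [0, 78, 156, 234, 312]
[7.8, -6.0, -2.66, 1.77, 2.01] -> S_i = Random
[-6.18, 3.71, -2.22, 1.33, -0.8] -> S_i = -6.18*(-0.60)^i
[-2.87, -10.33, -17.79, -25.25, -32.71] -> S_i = -2.87 + -7.46*i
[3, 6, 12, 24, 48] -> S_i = 3*2^i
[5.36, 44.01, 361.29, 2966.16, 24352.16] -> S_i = 5.36*8.21^i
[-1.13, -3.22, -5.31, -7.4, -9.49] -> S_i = -1.13 + -2.09*i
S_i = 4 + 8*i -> [4, 12, 20, 28, 36]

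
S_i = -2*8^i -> [-2, -16, -128, -1024, -8192]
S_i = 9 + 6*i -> [9, 15, 21, 27, 33]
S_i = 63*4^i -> [63, 252, 1008, 4032, 16128]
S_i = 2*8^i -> [2, 16, 128, 1024, 8192]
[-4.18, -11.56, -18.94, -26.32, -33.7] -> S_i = -4.18 + -7.38*i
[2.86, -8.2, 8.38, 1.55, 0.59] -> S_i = Random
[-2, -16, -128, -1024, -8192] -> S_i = -2*8^i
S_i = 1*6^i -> [1, 6, 36, 216, 1296]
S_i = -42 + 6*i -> [-42, -36, -30, -24, -18]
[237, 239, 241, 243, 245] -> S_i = 237 + 2*i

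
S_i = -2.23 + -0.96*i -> [-2.23, -3.19, -4.15, -5.11, -6.07]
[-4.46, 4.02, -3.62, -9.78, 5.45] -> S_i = Random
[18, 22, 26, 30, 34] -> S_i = 18 + 4*i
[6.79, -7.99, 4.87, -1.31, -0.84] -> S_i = Random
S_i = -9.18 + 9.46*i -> [-9.18, 0.28, 9.74, 19.2, 28.66]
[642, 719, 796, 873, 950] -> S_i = 642 + 77*i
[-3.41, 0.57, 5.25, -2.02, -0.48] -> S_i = Random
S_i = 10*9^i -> [10, 90, 810, 7290, 65610]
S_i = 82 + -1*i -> [82, 81, 80, 79, 78]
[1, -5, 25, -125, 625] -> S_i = 1*-5^i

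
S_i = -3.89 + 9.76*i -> [-3.89, 5.87, 15.63, 25.39, 35.15]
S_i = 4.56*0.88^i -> [4.56, 4.01, 3.53, 3.11, 2.73]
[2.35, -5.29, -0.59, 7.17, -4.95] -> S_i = Random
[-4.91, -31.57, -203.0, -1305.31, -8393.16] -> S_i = -4.91*6.43^i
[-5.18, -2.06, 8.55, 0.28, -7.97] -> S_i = Random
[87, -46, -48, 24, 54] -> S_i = Random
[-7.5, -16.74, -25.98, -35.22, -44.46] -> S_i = -7.50 + -9.24*i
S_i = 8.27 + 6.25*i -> [8.27, 14.52, 20.77, 27.02, 33.27]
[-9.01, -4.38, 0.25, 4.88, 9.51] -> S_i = -9.01 + 4.63*i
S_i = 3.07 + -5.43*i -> [3.07, -2.36, -7.79, -13.22, -18.65]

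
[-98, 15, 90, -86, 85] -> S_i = Random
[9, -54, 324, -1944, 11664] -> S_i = 9*-6^i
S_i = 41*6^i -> [41, 246, 1476, 8856, 53136]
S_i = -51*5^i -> [-51, -255, -1275, -6375, -31875]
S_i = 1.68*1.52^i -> [1.68, 2.55, 3.88, 5.9, 8.97]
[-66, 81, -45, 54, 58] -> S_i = Random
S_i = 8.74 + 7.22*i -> [8.74, 15.96, 23.18, 30.4, 37.62]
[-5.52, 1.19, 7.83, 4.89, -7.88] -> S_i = Random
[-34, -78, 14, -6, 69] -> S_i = Random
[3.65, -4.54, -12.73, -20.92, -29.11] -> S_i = 3.65 + -8.19*i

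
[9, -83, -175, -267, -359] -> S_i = 9 + -92*i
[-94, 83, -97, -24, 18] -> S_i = Random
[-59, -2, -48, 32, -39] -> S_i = Random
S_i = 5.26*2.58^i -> [5.26, 13.57, 35.01, 90.33, 233.06]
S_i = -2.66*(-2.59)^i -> [-2.66, 6.89, -17.84, 46.21, -119.7]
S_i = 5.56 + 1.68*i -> [5.56, 7.24, 8.92, 10.6, 12.28]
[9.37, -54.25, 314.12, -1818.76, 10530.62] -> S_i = 9.37*(-5.79)^i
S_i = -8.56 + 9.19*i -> [-8.56, 0.63, 9.82, 19.01, 28.2]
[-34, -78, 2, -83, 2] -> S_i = Random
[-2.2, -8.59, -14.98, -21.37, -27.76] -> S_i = -2.20 + -6.39*i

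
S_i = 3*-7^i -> [3, -21, 147, -1029, 7203]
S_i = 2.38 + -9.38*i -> [2.38, -7.0, -16.38, -25.76, -35.14]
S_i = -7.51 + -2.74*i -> [-7.51, -10.25, -12.99, -15.73, -18.47]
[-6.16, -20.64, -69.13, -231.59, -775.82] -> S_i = -6.16*3.35^i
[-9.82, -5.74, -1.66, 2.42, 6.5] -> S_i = -9.82 + 4.08*i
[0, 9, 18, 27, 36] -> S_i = 0 + 9*i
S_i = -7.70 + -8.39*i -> [-7.7, -16.09, -24.48, -32.87, -41.26]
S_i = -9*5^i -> [-9, -45, -225, -1125, -5625]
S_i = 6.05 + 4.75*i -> [6.05, 10.8, 15.55, 20.3, 25.05]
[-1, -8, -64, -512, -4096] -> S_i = -1*8^i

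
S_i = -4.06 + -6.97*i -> [-4.06, -11.03, -18.0, -24.97, -31.94]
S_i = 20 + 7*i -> [20, 27, 34, 41, 48]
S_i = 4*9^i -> [4, 36, 324, 2916, 26244]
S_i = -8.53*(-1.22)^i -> [-8.53, 10.41, -12.7, 15.49, -18.9]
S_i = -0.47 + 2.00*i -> [-0.47, 1.53, 3.53, 5.53, 7.53]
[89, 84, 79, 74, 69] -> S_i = 89 + -5*i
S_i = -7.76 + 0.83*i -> [-7.76, -6.93, -6.1, -5.27, -4.44]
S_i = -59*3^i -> [-59, -177, -531, -1593, -4779]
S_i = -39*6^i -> [-39, -234, -1404, -8424, -50544]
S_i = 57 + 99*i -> [57, 156, 255, 354, 453]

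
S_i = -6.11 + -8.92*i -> [-6.11, -15.03, -23.95, -32.87, -41.79]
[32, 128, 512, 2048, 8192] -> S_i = 32*4^i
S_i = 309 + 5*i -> [309, 314, 319, 324, 329]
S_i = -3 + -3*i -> [-3, -6, -9, -12, -15]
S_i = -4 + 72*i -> [-4, 68, 140, 212, 284]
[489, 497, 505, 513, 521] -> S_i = 489 + 8*i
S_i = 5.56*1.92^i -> [5.56, 10.68, 20.5, 39.35, 75.56]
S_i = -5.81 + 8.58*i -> [-5.81, 2.77, 11.35, 19.93, 28.51]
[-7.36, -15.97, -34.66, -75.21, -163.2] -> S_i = -7.36*2.17^i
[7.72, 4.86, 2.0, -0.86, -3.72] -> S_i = 7.72 + -2.86*i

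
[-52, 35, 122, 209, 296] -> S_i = -52 + 87*i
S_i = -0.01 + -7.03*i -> [-0.01, -7.04, -14.07, -21.1, -28.13]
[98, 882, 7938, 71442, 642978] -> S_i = 98*9^i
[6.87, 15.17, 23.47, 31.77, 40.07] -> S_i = 6.87 + 8.30*i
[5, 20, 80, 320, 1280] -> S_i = 5*4^i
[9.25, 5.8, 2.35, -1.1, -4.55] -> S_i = 9.25 + -3.45*i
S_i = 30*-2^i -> [30, -60, 120, -240, 480]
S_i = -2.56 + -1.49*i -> [-2.56, -4.05, -5.54, -7.03, -8.52]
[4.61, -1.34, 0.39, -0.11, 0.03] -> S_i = 4.61*(-0.29)^i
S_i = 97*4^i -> [97, 388, 1552, 6208, 24832]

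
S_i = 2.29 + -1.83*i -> [2.29, 0.46, -1.37, -3.2, -5.03]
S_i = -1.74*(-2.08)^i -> [-1.74, 3.62, -7.53, 15.66, -32.57]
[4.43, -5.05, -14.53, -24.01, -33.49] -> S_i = 4.43 + -9.48*i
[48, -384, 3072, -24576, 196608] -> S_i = 48*-8^i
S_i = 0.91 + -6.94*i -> [0.91, -6.03, -12.97, -19.91, -26.85]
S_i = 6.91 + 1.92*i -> [6.91, 8.83, 10.75, 12.67, 14.59]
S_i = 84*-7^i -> [84, -588, 4116, -28812, 201684]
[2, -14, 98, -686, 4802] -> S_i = 2*-7^i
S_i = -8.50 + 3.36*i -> [-8.5, -5.14, -1.78, 1.58, 4.94]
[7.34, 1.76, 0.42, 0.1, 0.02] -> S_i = 7.34*0.24^i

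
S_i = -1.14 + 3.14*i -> [-1.14, 2.0, 5.14, 8.28, 11.42]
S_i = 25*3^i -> [25, 75, 225, 675, 2025]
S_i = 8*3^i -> [8, 24, 72, 216, 648]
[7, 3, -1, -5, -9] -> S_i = 7 + -4*i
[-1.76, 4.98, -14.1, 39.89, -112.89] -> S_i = -1.76*(-2.83)^i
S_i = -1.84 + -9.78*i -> [-1.84, -11.62, -21.4, -31.18, -40.96]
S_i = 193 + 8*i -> [193, 201, 209, 217, 225]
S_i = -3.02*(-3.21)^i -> [-3.02, 9.69, -31.12, 99.89, -320.65]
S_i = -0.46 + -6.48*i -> [-0.46, -6.94, -13.42, -19.9, -26.38]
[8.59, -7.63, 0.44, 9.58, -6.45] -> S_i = Random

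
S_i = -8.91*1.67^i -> [-8.91, -14.88, -24.85, -41.5, -69.3]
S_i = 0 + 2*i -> [0, 2, 4, 6, 8]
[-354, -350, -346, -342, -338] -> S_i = -354 + 4*i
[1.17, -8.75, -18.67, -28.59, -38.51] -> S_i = 1.17 + -9.92*i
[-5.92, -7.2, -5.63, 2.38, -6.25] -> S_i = Random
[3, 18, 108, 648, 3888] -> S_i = 3*6^i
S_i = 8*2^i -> [8, 16, 32, 64, 128]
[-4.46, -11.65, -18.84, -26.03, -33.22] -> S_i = -4.46 + -7.19*i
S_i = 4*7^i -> [4, 28, 196, 1372, 9604]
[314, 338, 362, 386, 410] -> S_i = 314 + 24*i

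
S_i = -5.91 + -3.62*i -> [-5.91, -9.53, -13.15, -16.77, -20.39]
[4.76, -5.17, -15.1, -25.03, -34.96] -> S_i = 4.76 + -9.93*i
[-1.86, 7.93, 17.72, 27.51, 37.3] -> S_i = -1.86 + 9.79*i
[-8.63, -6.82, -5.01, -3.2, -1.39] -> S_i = -8.63 + 1.81*i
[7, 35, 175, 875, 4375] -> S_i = 7*5^i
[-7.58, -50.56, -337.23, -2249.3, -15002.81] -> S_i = -7.58*6.67^i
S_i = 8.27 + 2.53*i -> [8.27, 10.8, 13.33, 15.86, 18.39]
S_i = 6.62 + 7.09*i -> [6.62, 13.71, 20.8, 27.89, 34.98]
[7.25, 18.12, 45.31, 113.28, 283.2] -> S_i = 7.25*2.50^i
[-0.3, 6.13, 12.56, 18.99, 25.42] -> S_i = -0.30 + 6.43*i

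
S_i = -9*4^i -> [-9, -36, -144, -576, -2304]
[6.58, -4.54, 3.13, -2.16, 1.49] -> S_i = 6.58*(-0.69)^i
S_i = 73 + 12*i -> [73, 85, 97, 109, 121]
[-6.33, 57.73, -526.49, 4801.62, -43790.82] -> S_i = -6.33*(-9.12)^i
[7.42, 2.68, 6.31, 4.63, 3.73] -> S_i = Random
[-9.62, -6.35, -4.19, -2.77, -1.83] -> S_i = -9.62*0.66^i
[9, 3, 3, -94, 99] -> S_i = Random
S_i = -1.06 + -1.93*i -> [-1.06, -2.99, -4.92, -6.85, -8.78]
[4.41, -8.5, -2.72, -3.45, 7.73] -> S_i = Random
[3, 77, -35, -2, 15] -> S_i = Random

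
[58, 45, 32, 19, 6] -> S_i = 58 + -13*i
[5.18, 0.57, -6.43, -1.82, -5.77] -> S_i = Random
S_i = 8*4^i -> [8, 32, 128, 512, 2048]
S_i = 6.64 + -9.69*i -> [6.64, -3.05, -12.74, -22.43, -32.12]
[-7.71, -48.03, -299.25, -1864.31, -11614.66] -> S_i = -7.71*6.23^i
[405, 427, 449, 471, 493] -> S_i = 405 + 22*i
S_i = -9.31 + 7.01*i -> [-9.31, -2.3, 4.71, 11.72, 18.73]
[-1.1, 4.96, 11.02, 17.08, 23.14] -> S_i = -1.10 + 6.06*i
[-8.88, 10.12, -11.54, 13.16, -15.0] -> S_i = -8.88*(-1.14)^i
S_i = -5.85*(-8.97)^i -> [-5.85, 52.47, -470.7, 4222.15, -37872.65]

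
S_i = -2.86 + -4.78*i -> [-2.86, -7.64, -12.42, -17.2, -21.98]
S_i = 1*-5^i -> [1, -5, 25, -125, 625]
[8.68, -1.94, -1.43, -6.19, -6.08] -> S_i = Random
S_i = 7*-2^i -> [7, -14, 28, -56, 112]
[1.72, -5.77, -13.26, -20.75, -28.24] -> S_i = 1.72 + -7.49*i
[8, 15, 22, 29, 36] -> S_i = 8 + 7*i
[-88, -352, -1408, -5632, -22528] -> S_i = -88*4^i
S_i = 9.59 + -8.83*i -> [9.59, 0.76, -8.07, -16.9, -25.73]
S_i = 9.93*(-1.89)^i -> [9.93, -18.77, 35.47, -67.04, 126.71]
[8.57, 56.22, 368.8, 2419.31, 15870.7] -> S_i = 8.57*6.56^i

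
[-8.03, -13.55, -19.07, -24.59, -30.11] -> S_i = -8.03 + -5.52*i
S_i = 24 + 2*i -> [24, 26, 28, 30, 32]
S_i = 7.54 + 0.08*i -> [7.54, 7.62, 7.7, 7.78, 7.86]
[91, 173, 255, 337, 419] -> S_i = 91 + 82*i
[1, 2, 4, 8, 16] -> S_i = 1*2^i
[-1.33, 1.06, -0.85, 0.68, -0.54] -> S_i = -1.33*(-0.80)^i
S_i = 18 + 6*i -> [18, 24, 30, 36, 42]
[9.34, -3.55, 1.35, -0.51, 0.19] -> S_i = 9.34*(-0.38)^i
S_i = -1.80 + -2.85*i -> [-1.8, -4.65, -7.5, -10.35, -13.2]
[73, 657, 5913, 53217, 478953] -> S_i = 73*9^i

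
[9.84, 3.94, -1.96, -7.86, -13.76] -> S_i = 9.84 + -5.90*i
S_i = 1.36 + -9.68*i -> [1.36, -8.32, -18.0, -27.68, -37.36]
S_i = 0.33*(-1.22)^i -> [0.33, -0.4, 0.49, -0.6, 0.73]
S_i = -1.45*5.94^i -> [-1.45, -8.61, -51.16, -303.9, -1805.15]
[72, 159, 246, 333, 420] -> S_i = 72 + 87*i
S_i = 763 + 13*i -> [763, 776, 789, 802, 815]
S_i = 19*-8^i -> [19, -152, 1216, -9728, 77824]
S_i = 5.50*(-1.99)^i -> [5.5, -10.94, 21.78, -43.34, 86.25]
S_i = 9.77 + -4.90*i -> [9.77, 4.87, -0.03, -4.93, -9.83]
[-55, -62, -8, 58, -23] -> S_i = Random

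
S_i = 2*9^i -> [2, 18, 162, 1458, 13122]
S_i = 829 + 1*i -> [829, 830, 831, 832, 833]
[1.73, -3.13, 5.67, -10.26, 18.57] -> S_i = 1.73*(-1.81)^i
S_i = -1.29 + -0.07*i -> [-1.29, -1.36, -1.43, -1.5, -1.57]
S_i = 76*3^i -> [76, 228, 684, 2052, 6156]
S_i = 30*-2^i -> [30, -60, 120, -240, 480]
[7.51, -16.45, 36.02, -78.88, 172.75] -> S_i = 7.51*(-2.19)^i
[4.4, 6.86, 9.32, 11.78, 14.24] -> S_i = 4.40 + 2.46*i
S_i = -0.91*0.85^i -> [-0.91, -0.77, -0.66, -0.56, -0.48]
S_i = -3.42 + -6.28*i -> [-3.42, -9.7, -15.98, -22.26, -28.54]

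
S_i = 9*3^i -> [9, 27, 81, 243, 729]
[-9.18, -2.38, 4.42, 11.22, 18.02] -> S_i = -9.18 + 6.80*i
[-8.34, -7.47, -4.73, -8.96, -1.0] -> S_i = Random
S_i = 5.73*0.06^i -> [5.73, 0.34, 0.02, 0.0, 0.0]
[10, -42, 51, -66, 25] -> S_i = Random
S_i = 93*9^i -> [93, 837, 7533, 67797, 610173]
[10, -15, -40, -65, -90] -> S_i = 10 + -25*i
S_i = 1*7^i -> [1, 7, 49, 343, 2401]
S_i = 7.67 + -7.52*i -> [7.67, 0.15, -7.37, -14.89, -22.41]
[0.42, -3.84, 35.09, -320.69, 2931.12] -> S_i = 0.42*(-9.14)^i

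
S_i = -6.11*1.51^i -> [-6.11, -9.23, -13.93, -21.04, -31.77]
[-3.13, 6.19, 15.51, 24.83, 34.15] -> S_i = -3.13 + 9.32*i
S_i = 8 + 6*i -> [8, 14, 20, 26, 32]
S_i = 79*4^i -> [79, 316, 1264, 5056, 20224]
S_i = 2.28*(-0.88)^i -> [2.28, -2.01, 1.77, -1.55, 1.37]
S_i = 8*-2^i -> [8, -16, 32, -64, 128]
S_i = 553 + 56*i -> [553, 609, 665, 721, 777]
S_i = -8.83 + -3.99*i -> [-8.83, -12.82, -16.81, -20.8, -24.79]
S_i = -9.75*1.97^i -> [-9.75, -19.21, -37.84, -74.54, -146.85]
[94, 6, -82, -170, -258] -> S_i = 94 + -88*i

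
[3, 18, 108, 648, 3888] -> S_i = 3*6^i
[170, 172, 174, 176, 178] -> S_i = 170 + 2*i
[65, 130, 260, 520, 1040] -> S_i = 65*2^i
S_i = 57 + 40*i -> [57, 97, 137, 177, 217]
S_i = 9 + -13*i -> [9, -4, -17, -30, -43]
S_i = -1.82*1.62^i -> [-1.82, -2.95, -4.78, -7.74, -12.54]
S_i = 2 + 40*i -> [2, 42, 82, 122, 162]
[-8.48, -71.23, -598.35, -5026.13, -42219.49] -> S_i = -8.48*8.40^i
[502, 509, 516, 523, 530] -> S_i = 502 + 7*i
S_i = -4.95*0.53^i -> [-4.95, -2.62, -1.39, -0.74, -0.39]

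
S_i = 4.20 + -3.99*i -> [4.2, 0.21, -3.78, -7.77, -11.76]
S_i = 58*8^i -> [58, 464, 3712, 29696, 237568]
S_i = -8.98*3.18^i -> [-8.98, -28.56, -90.81, -288.77, -918.3]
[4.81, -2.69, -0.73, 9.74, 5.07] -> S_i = Random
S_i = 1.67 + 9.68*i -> [1.67, 11.35, 21.03, 30.71, 40.39]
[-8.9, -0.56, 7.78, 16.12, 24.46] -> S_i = -8.90 + 8.34*i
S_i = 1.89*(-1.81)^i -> [1.89, -3.42, 6.19, -11.21, 20.29]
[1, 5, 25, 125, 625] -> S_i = 1*5^i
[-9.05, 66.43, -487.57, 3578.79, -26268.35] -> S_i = -9.05*(-7.34)^i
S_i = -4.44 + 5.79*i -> [-4.44, 1.35, 7.14, 12.93, 18.72]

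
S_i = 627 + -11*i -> [627, 616, 605, 594, 583]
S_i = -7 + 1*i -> [-7, -6, -5, -4, -3]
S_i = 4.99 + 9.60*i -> [4.99, 14.59, 24.19, 33.79, 43.39]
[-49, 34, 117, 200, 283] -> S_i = -49 + 83*i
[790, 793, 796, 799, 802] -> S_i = 790 + 3*i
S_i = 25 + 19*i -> [25, 44, 63, 82, 101]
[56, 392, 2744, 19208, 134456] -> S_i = 56*7^i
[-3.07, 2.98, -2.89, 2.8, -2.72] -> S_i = -3.07*(-0.97)^i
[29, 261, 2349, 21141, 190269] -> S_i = 29*9^i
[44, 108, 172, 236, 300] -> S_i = 44 + 64*i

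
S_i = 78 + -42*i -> [78, 36, -6, -48, -90]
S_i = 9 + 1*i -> [9, 10, 11, 12, 13]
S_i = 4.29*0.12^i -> [4.29, 0.51, 0.06, 0.01, 0.0]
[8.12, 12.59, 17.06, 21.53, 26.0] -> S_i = 8.12 + 4.47*i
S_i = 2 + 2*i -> [2, 4, 6, 8, 10]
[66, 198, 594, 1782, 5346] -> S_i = 66*3^i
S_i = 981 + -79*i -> [981, 902, 823, 744, 665]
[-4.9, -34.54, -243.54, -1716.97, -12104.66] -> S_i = -4.90*7.05^i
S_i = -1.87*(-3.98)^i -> [-1.87, 7.44, -29.62, 117.89, -469.22]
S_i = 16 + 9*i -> [16, 25, 34, 43, 52]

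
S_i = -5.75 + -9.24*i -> [-5.75, -14.99, -24.23, -33.47, -42.71]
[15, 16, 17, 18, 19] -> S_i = 15 + 1*i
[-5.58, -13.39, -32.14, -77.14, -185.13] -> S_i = -5.58*2.40^i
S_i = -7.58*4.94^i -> [-7.58, -37.45, -184.98, -913.8, -4514.16]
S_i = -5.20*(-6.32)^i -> [-5.2, 32.86, -207.7, 1312.67, -8296.06]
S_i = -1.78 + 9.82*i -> [-1.78, 8.04, 17.86, 27.68, 37.5]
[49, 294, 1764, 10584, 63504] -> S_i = 49*6^i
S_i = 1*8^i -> [1, 8, 64, 512, 4096]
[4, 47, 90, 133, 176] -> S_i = 4 + 43*i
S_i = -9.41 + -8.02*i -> [-9.41, -17.43, -25.45, -33.47, -41.49]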